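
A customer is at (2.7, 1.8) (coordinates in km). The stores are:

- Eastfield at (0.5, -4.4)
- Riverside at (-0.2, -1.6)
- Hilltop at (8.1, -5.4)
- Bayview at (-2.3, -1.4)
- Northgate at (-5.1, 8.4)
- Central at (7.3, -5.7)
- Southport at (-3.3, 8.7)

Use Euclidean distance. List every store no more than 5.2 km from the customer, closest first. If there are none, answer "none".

Riverside

Distances from (2.7, 1.8):
Eastfield: √((-2.2)² + (-6.2)²) = √(4.840 + 38.440) = 6.6 km
Riverside: √((-2.9)² + (-3.4)²) = √(8.410 + 11.560) = 4.5 km
Hilltop: √((5.4)² + (-7.2)²) = √(29.160 + 51.840) = 9.0 km
Bayview: √((-5.0)² + (-3.2)²) = √(25.000 + 10.240) = 5.9 km
Northgate: √((-7.8)² + (6.6)²) = √(60.840 + 43.560) = 10.2 km
Central: √((4.6)² + (-7.5)²) = √(21.160 + 56.250) = 8.8 km
Southport: √((-6.0)² + (6.9)²) = √(36.000 + 47.610) = 9.1 km
Threshold 5.2 km: Riverside (4.5 km) is within range.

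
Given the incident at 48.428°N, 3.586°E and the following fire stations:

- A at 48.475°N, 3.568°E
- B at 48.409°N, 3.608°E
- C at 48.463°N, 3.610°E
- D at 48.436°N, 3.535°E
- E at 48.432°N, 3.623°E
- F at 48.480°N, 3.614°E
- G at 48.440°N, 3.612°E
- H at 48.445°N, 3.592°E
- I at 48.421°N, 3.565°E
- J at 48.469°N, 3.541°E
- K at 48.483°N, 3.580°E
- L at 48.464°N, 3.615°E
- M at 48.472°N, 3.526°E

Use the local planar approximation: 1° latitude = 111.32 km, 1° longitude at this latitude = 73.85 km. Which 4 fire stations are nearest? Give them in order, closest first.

I, H, G, B

Distances from 48.428°N, 3.586°E:
A: √((0.047·111.32)² + (-0.018·73.85)²) = √(27.37424 + 1.76704) = 5.398 km
B: √((-0.019·111.32)² + (0.022·73.85)²) = √(4.47356 + 2.63965) = 2.667 km
C: √((0.035·111.32)² + (0.024·73.85)²) = √(15.18037 + 3.14140) = 4.280 km
D: √((0.008·111.32)² + (-0.051·73.85)²) = √(0.79310 + 14.18539) = 3.870 km
E: √((0.004·111.32)² + (0.037·73.85)²) = √(0.19827 + 7.46628) = 2.768 km
F: √((0.052·111.32)² + (0.028·73.85)²) = √(33.50835 + 4.27580) = 6.147 km
G: √((0.012·111.32)² + (0.026·73.85)²) = √(1.78447 + 3.68678) = 2.339 km
H: √((0.017·111.32)² + (0.006·73.85)²) = √(3.58133 + 0.19634) = 1.944 km
I: √((-0.007·111.32)² + (-0.021·73.85)²) = √(0.60721 + 2.40514) = 1.736 km
J: √((0.041·111.32)² + (-0.045·73.85)²) = √(20.83119 + 11.04399) = 5.646 km
K: √((0.055·111.32)² + (-0.006·73.85)²) = √(37.48623 + 0.19634) = 6.139 km
L: √((0.036·111.32)² + (0.029·73.85)²) = √(16.06022 + 4.58666) = 4.544 km
M: √((0.044·111.32)² + (-0.060·73.85)²) = √(23.99119 + 19.63376) = 6.605 km
Sorted: I (1.736 km) < H (1.944 km) < G (2.339 km) < B (2.667 km) < E (2.768 km) < D (3.870 km) < …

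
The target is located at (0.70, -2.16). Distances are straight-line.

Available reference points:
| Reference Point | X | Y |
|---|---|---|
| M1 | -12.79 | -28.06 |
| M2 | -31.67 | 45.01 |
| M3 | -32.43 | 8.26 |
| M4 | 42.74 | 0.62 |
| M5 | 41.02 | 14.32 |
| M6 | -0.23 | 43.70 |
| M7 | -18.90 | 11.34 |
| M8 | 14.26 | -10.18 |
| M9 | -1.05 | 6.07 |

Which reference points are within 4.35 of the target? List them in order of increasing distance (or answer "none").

none

Distances from (0.70, -2.16):
M1: 29.20
M2: 57.21
M3: 34.73
M4: 42.13
M5: 43.56
M6: 45.87
M7: 23.80
M8: 15.75
M9: 8.41
Threshold 4.35: none within range.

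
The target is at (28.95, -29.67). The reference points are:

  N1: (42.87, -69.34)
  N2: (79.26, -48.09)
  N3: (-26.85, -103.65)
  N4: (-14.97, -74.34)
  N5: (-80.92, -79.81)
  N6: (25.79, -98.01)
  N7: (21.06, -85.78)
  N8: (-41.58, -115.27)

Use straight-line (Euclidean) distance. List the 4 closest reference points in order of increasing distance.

Distances from (28.95, -29.67):
N1: √((13.92)² + (-39.67)²) = √(193.7664 + 1573.7089) = 42.04
N2: √((50.31)² + (-18.42)²) = √(2531.0961 + 339.2964) = 53.58
N3: √((-55.80)² + (-73.98)²) = √(3113.6400 + 5473.0404) = 92.66
N4: √((-43.92)² + (-44.67)²) = √(1928.9664 + 1995.4089) = 62.64
N5: √((-109.87)² + (-50.14)²) = √(12071.4169 + 2514.0196) = 120.77
N6: √((-3.16)² + (-68.34)²) = √(9.9856 + 4670.3556) = 68.41
N7: √((-7.89)² + (-56.11)²) = √(62.2521 + 3148.3321) = 56.66
N8: √((-70.53)² + (-85.60)²) = √(4974.4809 + 7327.3600) = 110.91
Sorted: N1 (42.04) < N2 (53.58) < N7 (56.66) < N4 (62.64) < N6 (68.41) < N3 (92.66) < …

N1, N2, N7, N4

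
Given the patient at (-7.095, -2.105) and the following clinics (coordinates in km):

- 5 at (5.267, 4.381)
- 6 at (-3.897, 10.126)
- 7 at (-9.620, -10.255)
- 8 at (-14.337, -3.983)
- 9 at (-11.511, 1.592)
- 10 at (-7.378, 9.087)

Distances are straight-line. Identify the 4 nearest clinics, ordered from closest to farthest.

9, 8, 7, 10

Distances from (-7.095, -2.105):
5: √((12.362)² + (6.486)²) = √(152.81904 + 42.06820) = 13.960 km
6: √((3.198)² + (12.231)²) = √(10.22720 + 149.59736) = 12.642 km
7: √((-2.525)² + (-8.150)²) = √(6.37562 + 66.42250) = 8.532 km
8: √((-7.242)² + (-1.878)²) = √(52.44656 + 3.52688) = 7.482 km
9: √((-4.416)² + (3.697)²) = √(19.50106 + 13.66781) = 5.759 km
10: √((-0.283)² + (11.192)²) = √(0.08009 + 125.26086) = 11.196 km
Sorted: 9 (5.759 km) < 8 (7.482 km) < 7 (8.532 km) < 10 (11.196 km) < 6 (12.642 km) < 5 (13.960 km)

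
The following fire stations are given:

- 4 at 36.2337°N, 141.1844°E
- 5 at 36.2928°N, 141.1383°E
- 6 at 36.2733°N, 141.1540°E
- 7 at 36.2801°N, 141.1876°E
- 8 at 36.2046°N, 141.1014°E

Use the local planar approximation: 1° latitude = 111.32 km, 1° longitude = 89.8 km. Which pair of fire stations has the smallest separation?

Pairwise distances:
5–6: √((-0.0195·111.32)² + (0.0157·89.8)²) = √(4.712112 + 1.987705) = 2.5884 km
6–7: √((0.0068·111.32)² + (0.0336·89.8)²) = √(0.573013 + 9.103979) = 3.1108 km
5–7: √((-0.0127·111.32)² + (0.0493·89.8)²) = √(1.998729 + 19.599569) = 4.6474 km
4–7: √((0.0464·111.32)² + (0.0032·89.8)²) = √(26.679787 + 0.082576) = 5.1732 km
4–6: √((0.0396·111.32)² + (-0.0304·89.8)²) = √(19.432862 + 7.452463) = 5.1851 km
4–5: √((0.0591·111.32)² + (-0.0461·89.8)²) = √(43.283399 + 17.137778) = 7.7731 km
4–8: √((-0.0291·111.32)² + (-0.0830·89.8)²) = √(10.493790 + 55.553172) = 8.1269 km
6–8: √((-0.0687·111.32)² + (-0.0526·89.8)²) = √(58.487071 + 22.311263) = 8.9888 km
5–8: √((-0.0882·111.32)² + (-0.0369·89.8)²) = √(96.401450 + 10.980078) = 10.3625 km
7–8: √((-0.0755·111.32)² + (-0.0862·89.8)²) = √(70.638310 + 59.919365) = 11.4262 km
Closest pair: 5–6 at 2.5884 km.

5 and 6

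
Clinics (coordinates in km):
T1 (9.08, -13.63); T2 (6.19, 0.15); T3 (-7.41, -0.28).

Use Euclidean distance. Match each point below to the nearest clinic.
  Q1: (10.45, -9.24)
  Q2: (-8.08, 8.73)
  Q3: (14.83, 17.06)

Q1 at (10.45, -9.24):
  T1: √((-1.37)² + (-4.39)²) = √(1.8769 + 19.2721) = 4.60 km
  T2: √((-4.26)² + (9.39)²) = √(18.1476 + 88.1721) = 10.31 km
  T3: √((-17.86)² + (8.96)²) = √(318.9796 + 80.2816) = 19.98 km
  → nearest: T1 (4.60 km)
Q2 at (-8.08, 8.73):
  T1: √((17.16)² + (-22.36)²) = √(294.4656 + 499.9696) = 28.19 km
  T2: √((14.27)² + (-8.58)²) = √(203.6329 + 73.6164) = 16.65 km
  T3: √((0.67)² + (-9.01)²) = √(0.4489 + 81.1801) = 9.03 km
  → nearest: T3 (9.03 km)
Q3 at (14.83, 17.06):
  T1: √((-5.75)² + (-30.69)²) = √(33.0625 + 941.8761) = 31.22 km
  T2: √((-8.64)² + (-16.91)²) = √(74.6496 + 285.9481) = 18.99 km
  T3: √((-22.24)² + (-17.34)²) = √(494.6176 + 300.6756) = 28.20 km
  → nearest: T2 (18.99 km)

Q1→T1; Q2→T3; Q3→T2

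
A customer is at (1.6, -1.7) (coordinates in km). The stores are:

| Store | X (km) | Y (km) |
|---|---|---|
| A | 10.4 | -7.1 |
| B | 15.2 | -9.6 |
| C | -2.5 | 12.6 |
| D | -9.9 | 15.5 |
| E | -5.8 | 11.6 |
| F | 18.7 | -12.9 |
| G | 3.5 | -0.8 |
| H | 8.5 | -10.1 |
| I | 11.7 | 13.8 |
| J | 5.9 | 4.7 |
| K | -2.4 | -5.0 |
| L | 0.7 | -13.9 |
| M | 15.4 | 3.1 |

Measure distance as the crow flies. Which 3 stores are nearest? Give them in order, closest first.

G, K, J

Distances from (1.6, -1.7):
A: √((8.8)² + (-5.4)²) = √(77.440 + 29.160) = 10.3 km
B: √((13.6)² + (-7.9)²) = √(184.960 + 62.410) = 15.7 km
C: √((-4.1)² + (14.3)²) = √(16.810 + 204.490) = 14.9 km
D: √((-11.5)² + (17.2)²) = √(132.250 + 295.840) = 20.7 km
E: √((-7.4)² + (13.3)²) = √(54.760 + 176.890) = 15.2 km
F: √((17.1)² + (-11.2)²) = √(292.410 + 125.440) = 20.4 km
G: √((1.9)² + (0.9)²) = √(3.610 + 0.810) = 2.1 km
H: √((6.9)² + (-8.4)²) = √(47.610 + 70.560) = 10.9 km
I: √((10.1)² + (15.5)²) = √(102.010 + 240.250) = 18.5 km
J: √((4.3)² + (6.4)²) = √(18.490 + 40.960) = 7.7 km
K: √((-4.0)² + (-3.3)²) = √(16.000 + 10.890) = 5.2 km
L: √((-0.9)² + (-12.2)²) = √(0.810 + 148.840) = 12.2 km
M: √((13.8)² + (4.8)²) = √(190.440 + 23.040) = 14.6 km
Sorted: G (2.1 km) < K (5.2 km) < J (7.7 km) < A (10.3 km) < H (10.9 km) < …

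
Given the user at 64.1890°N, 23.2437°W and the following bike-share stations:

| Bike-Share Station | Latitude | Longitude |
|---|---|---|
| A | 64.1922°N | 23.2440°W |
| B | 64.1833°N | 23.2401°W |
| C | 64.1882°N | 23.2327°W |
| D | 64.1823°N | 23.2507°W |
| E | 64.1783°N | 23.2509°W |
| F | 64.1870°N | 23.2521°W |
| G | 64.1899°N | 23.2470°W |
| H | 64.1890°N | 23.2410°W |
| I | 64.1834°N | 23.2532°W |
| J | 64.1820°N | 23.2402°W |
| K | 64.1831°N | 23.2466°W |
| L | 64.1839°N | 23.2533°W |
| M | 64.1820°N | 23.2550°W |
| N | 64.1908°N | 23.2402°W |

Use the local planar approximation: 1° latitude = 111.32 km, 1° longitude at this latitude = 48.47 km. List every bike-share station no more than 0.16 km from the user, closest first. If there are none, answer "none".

H

Distances from 64.1890°N, 23.2437°W:
A: √((0.0032·111.32)² + (-0.0003·48.47)²) = √(0.126896 + 0.000211) = 0.3565 km
B: √((-0.0057·111.32)² + (0.0036·48.47)²) = √(0.402621 + 0.030447) = 0.6581 km
C: √((-0.0008·111.32)² + (0.0110·48.47)²) = √(0.007931 + 0.284270) = 0.5406 km
D: √((-0.0067·111.32)² + (-0.0070·48.47)²) = √(0.556283 + 0.115118) = 0.8194 km
E: √((-0.0107·111.32)² + (-0.0072·48.47)²) = √(1.418776 + 0.121790) = 1.2412 km
F: √((-0.0020·111.32)² + (-0.0084·48.47)²) = √(0.049569 + 0.165769) = 0.4640 km
G: √((0.0009·111.32)² + (-0.0033·48.47)²) = √(0.010038 + 0.025584) = 0.1887 km
H: √((0.0000·111.32)² + (0.0027·48.47)²) = √(0.000000 + 0.017127) = 0.1309 km
I: √((-0.0056·111.32)² + (-0.0095·48.47)²) = √(0.388618 + 0.212028) = 0.7750 km
J: √((-0.0070·111.32)² + (0.0035·48.47)²) = √(0.607215 + 0.028779) = 0.7975 km
K: √((-0.0059·111.32)² + (-0.0029·48.47)²) = √(0.431370 + 0.019758) = 0.6717 km
L: √((-0.0051·111.32)² + (-0.0096·48.47)²) = √(0.322320 + 0.216515) = 0.7341 km
M: √((-0.0070·111.32)² + (-0.0113·48.47)²) = √(0.607215 + 0.299987) = 0.9525 km
N: √((0.0018·111.32)² + (0.0035·48.47)²) = √(0.040151 + 0.028779) = 0.2625 km
Threshold 0.16 km: H (0.1309 km) is within range.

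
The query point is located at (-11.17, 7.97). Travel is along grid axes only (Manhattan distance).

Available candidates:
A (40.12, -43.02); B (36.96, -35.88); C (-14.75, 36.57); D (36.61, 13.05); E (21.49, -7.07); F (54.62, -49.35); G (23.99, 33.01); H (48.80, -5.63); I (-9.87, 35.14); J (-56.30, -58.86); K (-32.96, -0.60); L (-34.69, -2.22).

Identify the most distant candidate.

F

Distances from (-11.17, 7.97):
A: |51.29| + |-50.99| = 51.29 + 50.99 = 102.28
B: |48.13| + |-43.85| = 48.13 + 43.85 = 91.98
C: |-3.58| + |28.60| = 3.58 + 28.60 = 32.18
D: |47.78| + |5.08| = 47.78 + 5.08 = 52.86
E: |32.66| + |-15.04| = 32.66 + 15.04 = 47.70
F: |65.79| + |-57.32| = 65.79 + 57.32 = 123.11
G: |35.16| + |25.04| = 35.16 + 25.04 = 60.20
H: |59.97| + |-13.60| = 59.97 + 13.60 = 73.57
I: |1.30| + |27.17| = 1.30 + 27.17 = 28.47
J: |-45.13| + |-66.83| = 45.13 + 66.83 = 111.96
K: |-21.79| + |-8.57| = 21.79 + 8.57 = 30.36
L: |-23.52| + |-10.19| = 23.52 + 10.19 = 33.71
Maximum: F at 123.11.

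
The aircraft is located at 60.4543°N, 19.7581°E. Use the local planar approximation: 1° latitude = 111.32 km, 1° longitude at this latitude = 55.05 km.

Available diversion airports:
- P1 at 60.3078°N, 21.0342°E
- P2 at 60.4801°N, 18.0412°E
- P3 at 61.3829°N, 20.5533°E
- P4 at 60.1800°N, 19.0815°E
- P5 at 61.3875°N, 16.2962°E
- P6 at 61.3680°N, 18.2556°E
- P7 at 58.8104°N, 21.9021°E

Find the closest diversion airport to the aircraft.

P4

Distances from 60.4543°N, 19.7581°E:
P1: √((-0.1465·111.32)² + (1.2761·55.05)²) = √(265.963258 + 4934.964853) = 72.1175 km
P2: √((0.0258·111.32)² + (-1.7169·55.05)²) = √(8.248706 + 8933.150440) = 94.5590 km
P3: √((0.9286·111.32)² + (0.7952·55.05)²) = √(10685.719112 + 1916.317164) = 112.2588 km
P4: √((-0.2743·111.32)² + (-0.6766·55.05)²) = √(932.390866 + 1387.326345) = 48.1634 km
P5: √((0.9332·111.32)² + (-3.4619·55.05)²) = √(10791.848889 + 36319.819716) = 217.0522 km
P6: √((0.9137·111.32)² + (-1.5025·55.05)²) = √(10345.551457 + 6841.378334) = 131.0989 km
P7: √((-1.6439·111.32)² + (2.1440·55.05)²) = √(33488.614969 + 13930.419940) = 217.7591 km
Minimum: P4 at 48.1634 km.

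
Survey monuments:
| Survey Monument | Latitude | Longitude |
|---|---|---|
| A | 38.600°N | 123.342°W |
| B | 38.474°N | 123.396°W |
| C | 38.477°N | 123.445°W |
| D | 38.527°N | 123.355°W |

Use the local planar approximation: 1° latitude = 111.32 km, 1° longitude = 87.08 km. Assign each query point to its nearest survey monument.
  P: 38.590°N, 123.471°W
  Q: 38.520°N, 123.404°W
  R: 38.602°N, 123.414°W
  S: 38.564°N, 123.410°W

P at 38.590°N, 123.471°W:
  A: 11.288 km
  B: 14.471 km
  C: 12.781 km
  D: 12.297 km
  → nearest: A (11.288 km)
Q at 38.520°N, 123.404°W:
  A: 10.414 km
  B: 5.168 km
  C: 5.972 km
  D: 4.337 km
  → nearest: D (4.337 km)
R at 38.602°N, 123.414°W:
  A: 6.274 km
  B: 14.335 km
  C: 14.174 km
  D: 9.803 km
  → nearest: A (6.274 km)
S at 38.564°N, 123.410°W:
  A: 7.150 km
  B: 10.093 km
  C: 10.153 km
  D: 6.317 km
  → nearest: D (6.317 km)

P→A; Q→D; R→A; S→D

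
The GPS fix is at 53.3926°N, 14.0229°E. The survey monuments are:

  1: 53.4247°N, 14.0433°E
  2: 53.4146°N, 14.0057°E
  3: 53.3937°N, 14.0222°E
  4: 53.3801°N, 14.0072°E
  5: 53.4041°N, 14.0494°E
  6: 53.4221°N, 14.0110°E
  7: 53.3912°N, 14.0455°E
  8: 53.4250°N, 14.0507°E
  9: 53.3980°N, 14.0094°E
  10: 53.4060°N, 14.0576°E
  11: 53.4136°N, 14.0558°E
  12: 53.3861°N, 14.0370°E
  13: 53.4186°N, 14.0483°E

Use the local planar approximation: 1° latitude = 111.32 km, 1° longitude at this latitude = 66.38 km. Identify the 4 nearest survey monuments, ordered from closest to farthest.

3, 9, 12, 7

Distances from 53.3926°N, 14.0229°E:
1: 3.8213 km
2: 2.7021 km
3: 0.1310 km
4: 1.7385 km
5: 2.1756 km
6: 3.3776 km
7: 1.5083 km
8: 4.0514 km
9: 1.0791 km
10: 2.7442 km
11: 3.1991 km
12: 1.1830 km
13: 3.3496 km
Sorted: 3 (0.1310 km) < 9 (1.0791 km) < 12 (1.1830 km) < 7 (1.5083 km) < 4 (1.7385 km) < 5 (2.1756 km) < …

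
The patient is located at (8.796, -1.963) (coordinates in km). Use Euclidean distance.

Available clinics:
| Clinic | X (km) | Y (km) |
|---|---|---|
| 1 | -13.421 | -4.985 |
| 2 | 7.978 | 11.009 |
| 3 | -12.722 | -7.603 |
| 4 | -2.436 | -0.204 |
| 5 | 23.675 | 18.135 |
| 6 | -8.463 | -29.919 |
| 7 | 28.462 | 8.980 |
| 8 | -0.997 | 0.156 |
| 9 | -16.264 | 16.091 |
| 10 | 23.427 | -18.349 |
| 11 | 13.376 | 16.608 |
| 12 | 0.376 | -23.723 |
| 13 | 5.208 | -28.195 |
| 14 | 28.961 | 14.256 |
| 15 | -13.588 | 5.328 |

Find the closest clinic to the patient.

8

Distances from (8.796, -1.963):
1: √((-22.217)² + (-3.022)²) = √(493.59509 + 9.13248) = 22.422 km
2: √((-0.818)² + (12.972)²) = √(0.66912 + 168.27278) = 12.998 km
3: √((-21.518)² + (-5.640)²) = √(463.02432 + 31.80960) = 22.245 km
4: √((-11.232)² + (1.759)²) = √(126.15782 + 3.09408) = 11.369 km
5: √((14.879)² + (20.098)²) = √(221.38464 + 403.92960) = 25.006 km
6: √((-17.259)² + (-27.956)²) = √(297.87308 + 781.53794) = 32.854 km
7: √((19.666)² + (10.943)²) = √(386.75156 + 119.74925) = 22.506 km
8: √((-9.793)² + (2.119)²) = √(95.90285 + 4.49016) = 10.020 km
9: √((-25.060)² + (18.054)²) = √(628.00360 + 325.94692) = 30.886 km
10: √((14.631)² + (-16.386)²) = √(214.06616 + 268.50100) = 21.967 km
11: √((4.580)² + (18.571)²) = √(20.97640 + 344.88204) = 19.127 km
12: √((-8.420)² + (-21.760)²) = √(70.89640 + 473.49760) = 23.332 km
13: √((-3.588)² + (-26.232)²) = √(12.87374 + 688.11782) = 26.476 km
14: √((20.165)² + (16.219)²) = √(406.62722 + 263.05596) = 25.878 km
15: √((-22.384)² + (7.291)²) = √(501.04346 + 53.15868) = 23.541 km
Minimum: 8 at 10.020 km.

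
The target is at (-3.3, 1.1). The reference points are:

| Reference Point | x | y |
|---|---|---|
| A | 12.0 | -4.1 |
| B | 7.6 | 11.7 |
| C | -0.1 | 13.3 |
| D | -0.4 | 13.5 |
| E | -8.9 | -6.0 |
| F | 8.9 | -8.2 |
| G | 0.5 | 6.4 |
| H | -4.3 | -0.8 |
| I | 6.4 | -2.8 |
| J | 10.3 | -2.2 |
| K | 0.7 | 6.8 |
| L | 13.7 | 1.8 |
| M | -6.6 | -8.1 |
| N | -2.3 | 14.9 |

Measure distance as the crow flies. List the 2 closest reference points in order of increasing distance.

Distances from (-3.3, 1.1):
A: √((15.3)² + (-5.2)²) = √(234.090 + 27.040) = 16.2
B: √((10.9)² + (10.6)²) = √(118.810 + 112.360) = 15.2
C: √((3.2)² + (12.2)²) = √(10.240 + 148.840) = 12.6
D: √((2.9)² + (12.4)²) = √(8.410 + 153.760) = 12.7
E: √((-5.6)² + (-7.1)²) = √(31.360 + 50.410) = 9.0
F: √((12.2)² + (-9.3)²) = √(148.840 + 86.490) = 15.3
G: √((3.8)² + (5.3)²) = √(14.440 + 28.090) = 6.5
H: √((-1.0)² + (-1.9)²) = √(1.000 + 3.610) = 2.1
I: √((9.7)² + (-3.9)²) = √(94.090 + 15.210) = 10.5
J: √((13.6)² + (-3.3)²) = √(184.960 + 10.890) = 14.0
K: √((4.0)² + (5.7)²) = √(16.000 + 32.490) = 7.0
L: √((17.0)² + (0.7)²) = √(289.000 + 0.490) = 17.0
M: √((-3.3)² + (-9.2)²) = √(10.890 + 84.640) = 9.8
N: √((1.0)² + (13.8)²) = √(1.000 + 190.440) = 13.8
Sorted: H (2.1) < G (6.5) < K (7.0) < E (9.0) < …

H, G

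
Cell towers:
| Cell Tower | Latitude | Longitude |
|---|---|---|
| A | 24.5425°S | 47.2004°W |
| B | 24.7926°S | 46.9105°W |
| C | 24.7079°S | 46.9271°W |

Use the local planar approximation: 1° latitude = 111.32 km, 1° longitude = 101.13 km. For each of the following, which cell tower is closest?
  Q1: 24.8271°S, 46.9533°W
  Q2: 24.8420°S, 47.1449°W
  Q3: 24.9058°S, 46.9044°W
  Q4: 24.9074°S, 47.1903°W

Q1→B; Q2→B; Q3→B; Q4→B

Q1 at 24.8271°S, 46.9533°W:
  A: √((0.2846·111.32)² + (-0.2471·101.13)²) = √(1003.728341 + 624.461266) = 40.3508 km
  B: √((0.0345·111.32)² + (0.0428·101.13)²) = √(14.749747 + 18.734735) = 5.7866 km
  C: √((0.1192·111.32)² + (0.0262·101.13)²) = √(176.075490 + 7.020412) = 13.5313 km
  → nearest: B (5.7866 km)
Q2 at 24.8420°S, 47.1449°W:
  A: √((0.2995·111.32)² + (-0.0555·101.13)²) = √(1111.578271 + 31.502570) = 33.8095 km
  B: √((0.0494·111.32)² + (0.2344·101.13)²) = √(30.241289 + 561.920957) = 24.3344 km
  C: √((0.1341·111.32)² + (0.2178·101.13)²) = √(222.845542 + 485.149698) = 26.6082 km
  → nearest: B (24.3344 km)
Q3 at 24.9058°S, 46.9044°W:
  A: √((0.3633·111.32)² + (-0.2960·101.13)²) = √(1635.600336 + 896.073093) = 50.3157 km
  B: √((0.1132·111.32)² + (-0.0061·101.13)²) = √(158.795887 + 0.380557) = 12.6165 km
  C: √((0.1979·111.32)² + (-0.0227·101.13)²) = √(485.330946 + 5.270014) = 22.1495 km
  → nearest: B (12.6165 km)
Q4 at 24.9074°S, 47.1903°W:
  A: √((0.3649·111.32)² + (-0.0101·101.13)²) = √(1650.038669 + 1.043285) = 40.6335 km
  B: √((0.1148·111.32)² + (0.2798·101.13)²) = √(163.316540 + 800.673463) = 31.0482 km
  C: √((0.1995·111.32)² + (0.2632·101.13)²) = √(493.210366 + 708.486835) = 34.6655 km
  → nearest: B (31.0482 km)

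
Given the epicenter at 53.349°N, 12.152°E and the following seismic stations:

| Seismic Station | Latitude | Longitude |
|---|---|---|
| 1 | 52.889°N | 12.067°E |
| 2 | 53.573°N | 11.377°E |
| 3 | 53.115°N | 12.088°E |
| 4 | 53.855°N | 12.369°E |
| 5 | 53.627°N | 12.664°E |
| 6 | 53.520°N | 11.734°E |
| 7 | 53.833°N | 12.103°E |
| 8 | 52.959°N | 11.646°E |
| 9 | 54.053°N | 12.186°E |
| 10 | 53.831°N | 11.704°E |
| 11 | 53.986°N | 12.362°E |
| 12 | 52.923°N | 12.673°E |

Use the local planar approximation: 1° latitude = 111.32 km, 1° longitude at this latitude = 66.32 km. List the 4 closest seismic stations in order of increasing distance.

3, 6, 5, 1

Distances from 53.349°N, 12.152°E:
1: √((-0.460·111.32)² + (-0.085·66.32)²) = √(2622.17733 + 31.77802) = 51.517 km
2: √((0.224·111.32)² + (-0.775·66.32)²) = √(621.78814 + 2641.75440) = 57.127 km
3: √((-0.234·111.32)² + (-0.064·66.32)²) = √(678.54415 + 18.01561) = 26.392 km
4: √((0.506·111.32)² + (0.217·66.32)²) = √(3172.83457 + 207.11355) = 58.137 km
5: √((0.278·111.32)² + (0.512·66.32)²) = √(957.71433 + 1152.99907) = 45.943 km
6: √((0.171·111.32)² + (-0.418·66.32)²) = √(362.35864 + 768.49598) = 33.628 km
7: √((0.484·111.32)² + (-0.049·66.32)²) = √(2902.93371 + 10.56042) = 53.977 km
8: √((-0.390·111.32)² + (-0.506·66.32)²) = √(1884.84486 + 1126.13399) = 54.872 km
9: √((0.704·111.32)² + (0.034·66.32)²) = √(6141.74405 + 5.08448) = 78.402 km
10: √((0.482·111.32)² + (-0.448·66.32)²) = √(2878.99209 + 882.76491) = 61.333 km
11: √((0.637·111.32)² + (0.210·66.32)²) = √(5028.34723 + 193.96690) = 72.266 km
12: √((-0.426·111.32)² + (0.521·66.32)²) = √(2248.87643 + 1193.89046) = 58.675 km
Sorted: 3 (26.392 km) < 6 (33.628 km) < 5 (45.943 km) < 1 (51.517 km) < 7 (53.977 km) < 8 (54.872 km) < …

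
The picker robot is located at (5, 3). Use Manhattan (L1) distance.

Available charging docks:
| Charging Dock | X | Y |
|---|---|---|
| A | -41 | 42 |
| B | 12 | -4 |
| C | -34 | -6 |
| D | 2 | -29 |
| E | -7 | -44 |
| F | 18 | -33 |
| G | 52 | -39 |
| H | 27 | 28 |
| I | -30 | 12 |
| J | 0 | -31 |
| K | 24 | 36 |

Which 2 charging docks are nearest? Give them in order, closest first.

Distances from (5, 3):
A: |-46| + |39| = 46 + 39 = 85
B: |7| + |-7| = 7 + 7 = 14
C: |-39| + |-9| = 39 + 9 = 48
D: |-3| + |-32| = 3 + 32 = 35
E: |-12| + |-47| = 12 + 47 = 59
F: |13| + |-36| = 13 + 36 = 49
G: |47| + |-42| = 47 + 42 = 89
H: |22| + |25| = 22 + 25 = 47
I: |-35| + |9| = 35 + 9 = 44
J: |-5| + |-34| = 5 + 34 = 39
K: |19| + |33| = 19 + 33 = 52
Sorted: B (14) < D (35) < J (39) < I (44) < …

B, D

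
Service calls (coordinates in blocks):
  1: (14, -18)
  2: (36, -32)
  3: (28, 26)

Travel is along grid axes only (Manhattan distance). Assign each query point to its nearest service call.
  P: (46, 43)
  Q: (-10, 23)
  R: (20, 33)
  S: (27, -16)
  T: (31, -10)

P→3; Q→3; R→3; S→1; T→1

P at (46, 43):
  1: |-32| + |-61| = 32 + 61 = 93 blocks
  2: |-10| + |-75| = 10 + 75 = 85 blocks
  3: |-18| + |-17| = 18 + 17 = 35 blocks
  → nearest: 3 (35 blocks)
Q at (-10, 23):
  1: |24| + |-41| = 24 + 41 = 65 blocks
  2: |46| + |-55| = 46 + 55 = 101 blocks
  3: |38| + |3| = 38 + 3 = 41 blocks
  → nearest: 3 (41 blocks)
R at (20, 33):
  1: |-6| + |-51| = 6 + 51 = 57 blocks
  2: |16| + |-65| = 16 + 65 = 81 blocks
  3: |8| + |-7| = 8 + 7 = 15 blocks
  → nearest: 3 (15 blocks)
S at (27, -16):
  1: |-13| + |-2| = 13 + 2 = 15 blocks
  2: |9| + |-16| = 9 + 16 = 25 blocks
  3: |1| + |42| = 1 + 42 = 43 blocks
  → nearest: 1 (15 blocks)
T at (31, -10):
  1: |-17| + |-8| = 17 + 8 = 25 blocks
  2: |5| + |-22| = 5 + 22 = 27 blocks
  3: |-3| + |36| = 3 + 36 = 39 blocks
  → nearest: 1 (25 blocks)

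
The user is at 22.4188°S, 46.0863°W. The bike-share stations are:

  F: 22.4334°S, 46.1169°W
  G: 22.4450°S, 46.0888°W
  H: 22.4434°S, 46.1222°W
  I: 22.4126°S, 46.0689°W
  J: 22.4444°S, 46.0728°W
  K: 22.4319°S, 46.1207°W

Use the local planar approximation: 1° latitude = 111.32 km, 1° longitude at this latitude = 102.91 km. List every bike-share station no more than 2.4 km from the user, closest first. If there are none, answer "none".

Distances from 22.4188°S, 46.0863°W:
F: √((-0.0146·111.32)² + (-0.0306·102.91)²) = √(2.641509 + 9.916491) = 3.5437 km
G: √((-0.0262·111.32)² + (-0.0025·102.91)²) = √(8.506462 + 0.066190) = 2.9279 km
H: √((-0.0246·111.32)² + (-0.0359·102.91)²) = √(7.499229 + 13.649101) = 4.5987 km
I: √((0.0062·111.32)² + (0.0174·102.91)²) = √(0.476354 + 3.206370) = 1.9190 km
J: √((-0.0256·111.32)² + (0.0135·102.91)²) = √(8.121314 + 1.930113) = 3.1704 km
K: √((-0.0131·111.32)² + (-0.0344·102.91)²) = √(2.126616 + 12.532336) = 3.8287 km
Threshold 2.4 km: I (1.9190 km) is within range.

I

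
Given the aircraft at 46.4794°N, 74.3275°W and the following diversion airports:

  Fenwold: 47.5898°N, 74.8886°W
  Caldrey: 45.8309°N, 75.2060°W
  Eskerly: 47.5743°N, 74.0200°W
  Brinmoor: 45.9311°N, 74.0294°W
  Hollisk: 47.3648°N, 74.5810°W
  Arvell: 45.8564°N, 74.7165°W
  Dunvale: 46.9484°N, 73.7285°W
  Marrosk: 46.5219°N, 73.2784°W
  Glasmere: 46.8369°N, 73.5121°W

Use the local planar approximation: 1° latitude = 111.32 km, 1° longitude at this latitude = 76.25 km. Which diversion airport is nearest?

Distances from 46.4794°N, 74.3275°W:
Fenwold: 130.8045 km
Caldrey: 98.4816 km
Eskerly: 124.1190 km
Brinmoor: 65.1317 km
Hollisk: 100.4402 km
Arvell: 75.4290 km
Dunvale: 69.3677 km
Marrosk: 80.1337 km
Glasmere: 73.8203 km
Minimum: Brinmoor at 65.1317 km.

Brinmoor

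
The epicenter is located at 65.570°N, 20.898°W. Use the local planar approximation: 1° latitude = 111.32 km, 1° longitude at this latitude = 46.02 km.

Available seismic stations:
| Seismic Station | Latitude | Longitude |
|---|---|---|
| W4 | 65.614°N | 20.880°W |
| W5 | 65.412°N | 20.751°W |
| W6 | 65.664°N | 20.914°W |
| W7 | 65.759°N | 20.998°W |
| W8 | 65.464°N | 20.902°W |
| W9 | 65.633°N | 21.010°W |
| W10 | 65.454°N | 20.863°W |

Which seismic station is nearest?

W4

Distances from 65.570°N, 20.898°W:
W4: √((0.044·111.32)² + (0.018·46.02)²) = √(23.99119 + 0.68618) = 4.968 km
W5: √((-0.158·111.32)² + (0.147·46.02)²) = √(309.35744 + 45.76441) = 18.845 km
W6: √((0.094·111.32)² + (-0.016·46.02)²) = √(109.49697 + 0.54217) = 10.490 km
W7: √((0.189·111.32)² + (-0.100·46.02)²) = √(442.65972 + 21.17840) = 21.537 km
W8: √((-0.106·111.32)² + (-0.004·46.02)²) = √(139.23811 + 0.03389) = 11.801 km
W9: √((0.063·111.32)² + (-0.112·46.02)²) = √(49.18441 + 26.56619) = 8.703 km
W10: √((-0.116·111.32)² + (0.035·46.02)²) = √(166.74867 + 2.59435) = 13.013 km
Minimum: W4 at 4.968 km.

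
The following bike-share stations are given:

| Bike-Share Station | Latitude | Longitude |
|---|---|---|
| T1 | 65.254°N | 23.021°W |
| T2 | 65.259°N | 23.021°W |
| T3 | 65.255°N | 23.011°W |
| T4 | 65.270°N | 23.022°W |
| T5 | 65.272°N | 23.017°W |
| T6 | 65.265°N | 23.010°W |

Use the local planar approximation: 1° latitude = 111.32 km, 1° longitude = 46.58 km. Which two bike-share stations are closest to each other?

T4 and T5

Pairwise distances:
T1–T2: 0.557 km
T1–T3: 0.479 km
T1–T4: 1.782 km
T1–T5: 2.012 km
T1–T6: 1.327 km
T2–T3: 0.644 km
T2–T4: 1.225 km
T2–T5: 1.459 km
T2–T6: 0.842 km
T3–T4: 1.747 km
T3–T5: 1.913 km
T3–T6: 1.114 km
T4–T5: 0.322 km
T4–T6: 0.789 km
T5–T6: 0.845 km
Closest pair: T4–T5 at 0.322 km.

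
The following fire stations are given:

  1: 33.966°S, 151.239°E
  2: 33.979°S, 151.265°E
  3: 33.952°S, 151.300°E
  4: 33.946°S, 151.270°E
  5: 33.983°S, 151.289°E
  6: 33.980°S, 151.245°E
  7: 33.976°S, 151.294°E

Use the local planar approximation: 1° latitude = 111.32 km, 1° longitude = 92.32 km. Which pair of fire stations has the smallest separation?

Pairwise distances:
5–7: 0.906 km
1–6: 1.654 km
2–6: 1.850 km
2–5: 2.260 km
2–7: 2.698 km
3–7: 2.728 km
1–2: 2.803 km
3–4: 2.849 km
3–5: 3.597 km
1–4: 3.626 km
2–4: 3.702 km
4–7: 4.008 km
5–6: 4.076 km
2–3: 4.413 km
4–6: 4.433 km
4–5: 4.477 km
6–7: 4.546 km
1–5: 4.989 km
1–7: 5.198 km
1–3: 5.843 km
3–6: 5.958 km
Closest pair: 5–7 at 0.906 km.

5 and 7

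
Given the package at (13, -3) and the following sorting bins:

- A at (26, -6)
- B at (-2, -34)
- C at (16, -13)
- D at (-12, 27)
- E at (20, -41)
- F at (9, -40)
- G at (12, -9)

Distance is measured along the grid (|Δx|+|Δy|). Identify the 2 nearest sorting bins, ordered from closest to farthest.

Distances from (13, -3):
A: |13| + |-3| = 13 + 3 = 16
B: |-15| + |-31| = 15 + 31 = 46
C: |3| + |-10| = 3 + 10 = 13
D: |-25| + |30| = 25 + 30 = 55
E: |7| + |-38| = 7 + 38 = 45
F: |-4| + |-37| = 4 + 37 = 41
G: |-1| + |-6| = 1 + 6 = 7
Sorted: G (7) < C (13) < A (16) < F (41) < …

G, C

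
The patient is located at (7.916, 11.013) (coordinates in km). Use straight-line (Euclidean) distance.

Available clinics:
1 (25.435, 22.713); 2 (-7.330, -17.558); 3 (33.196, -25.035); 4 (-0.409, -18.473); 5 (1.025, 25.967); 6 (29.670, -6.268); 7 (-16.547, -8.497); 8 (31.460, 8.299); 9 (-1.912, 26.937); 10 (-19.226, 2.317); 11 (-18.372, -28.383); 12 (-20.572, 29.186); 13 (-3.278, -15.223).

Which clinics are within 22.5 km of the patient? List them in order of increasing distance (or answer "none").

Distances from (7.916, 11.013):
1: √((17.519)² + (11.700)²) = √(306.91536 + 136.89000) = 21.067 km
2: √((-15.246)² + (-28.571)²) = √(232.44052 + 816.30204) = 32.384 km
3: √((25.280)² + (-36.048)²) = √(639.07840 + 1299.45830) = 44.029 km
4: √((-8.325)² + (-29.486)²) = √(69.30563 + 869.42420) = 30.639 km
5: √((-6.891)² + (14.954)²) = √(47.48588 + 223.62212) = 16.465 km
6: √((21.754)² + (-17.281)²) = √(473.23652 + 298.63296) = 27.783 km
7: √((-24.463)² + (-19.510)²) = √(598.43837 + 380.64010) = 31.290 km
8: √((23.544)² + (-2.714)²) = √(554.31994 + 7.36580) = 23.700 km
9: √((-9.828)² + (15.924)²) = √(96.58958 + 253.57378) = 18.713 km
10: √((-27.142)² + (-8.696)²) = √(736.68816 + 75.62042) = 28.501 km
11: √((-26.288)² + (-39.396)²) = √(691.05894 + 1552.04482) = 47.361 km
12: √((-28.488)² + (18.173)²) = √(811.56614 + 330.25793) = 33.791 km
13: √((-11.194)² + (-26.236)²) = √(125.30564 + 688.32770) = 28.524 km
Threshold 22.5 km: 5 (16.465 km), 9 (18.713 km), 1 (21.067 km) are within range.

5, 9, 1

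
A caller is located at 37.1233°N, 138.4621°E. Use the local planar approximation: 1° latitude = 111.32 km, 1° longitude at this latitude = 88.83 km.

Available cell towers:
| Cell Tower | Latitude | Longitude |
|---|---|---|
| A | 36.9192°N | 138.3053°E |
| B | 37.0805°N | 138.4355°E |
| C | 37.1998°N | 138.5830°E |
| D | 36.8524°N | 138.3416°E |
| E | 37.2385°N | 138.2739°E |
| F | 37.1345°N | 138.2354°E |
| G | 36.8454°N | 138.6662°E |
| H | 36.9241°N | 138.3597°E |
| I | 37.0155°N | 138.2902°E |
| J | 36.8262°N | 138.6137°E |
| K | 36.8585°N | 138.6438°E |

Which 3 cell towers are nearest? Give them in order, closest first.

B, C, I

Distances from 37.1233°N, 138.4621°E:
A: √((-0.2041·111.32)² + (-0.1568·88.83)²) = √(516.217121 + 194.004338) = 26.6500 km
B: √((-0.0428·111.32)² + (-0.0266·88.83)²) = √(22.700422 + 5.583192) = 5.3182 km
C: √((0.0765·111.32)² + (0.1209·88.83)²) = √(72.521915 + 115.337870) = 13.7062 km
D: √((-0.2709·111.32)² + (-0.1205·88.83)²) = √(909.419800 + 114.575937) = 31.9999 km
E: √((0.1152·111.32)² + (-0.1882·88.83)²) = √(164.456617 + 279.485037) = 21.0699 km
F: √((0.0112·111.32)² + (-0.2267·88.83)²) = √(1.554470 + 405.529418) = 20.1763 km
G: √((-0.2779·111.32)² + (0.2041·88.83)²) = √(957.025454 + 328.704261) = 35.8571 km
H: √((-0.1992·111.32)² + (-0.1024·88.83)²) = √(491.728141 + 82.740709) = 23.9681 km
I: √((-0.1078·111.32)² + (-0.1719·88.83)²) = √(144.007104 + 233.169144) = 19.4210 km
J: √((-0.2971·111.32)² + (0.1516·88.83)²) = √(1093.834706 + 181.350070) = 35.7097 km
K: √((-0.2648·111.32)² + (0.1817·88.83)²) = √(868.925129 + 260.512867) = 33.6071 km
Sorted: B (5.3182 km) < C (13.7062 km) < I (19.4210 km) < F (20.1763 km) < E (21.0699 km) < …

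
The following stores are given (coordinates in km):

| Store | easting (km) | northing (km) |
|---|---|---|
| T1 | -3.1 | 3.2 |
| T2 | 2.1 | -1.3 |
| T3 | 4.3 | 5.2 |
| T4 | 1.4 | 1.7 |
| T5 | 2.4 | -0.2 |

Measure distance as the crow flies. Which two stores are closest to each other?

Pairwise distances:
T2–T5: 1.14 km
T4–T5: 2.15 km
T2–T4: 3.08 km
T3–T4: 4.55 km
T1–T4: 4.74 km
T3–T5: 5.72 km
T1–T5: 6.47 km
T2–T3: 6.86 km
T1–T2: 6.88 km
T1–T3: 7.67 km
Closest pair: T2–T5 at 1.14 km.

T2 and T5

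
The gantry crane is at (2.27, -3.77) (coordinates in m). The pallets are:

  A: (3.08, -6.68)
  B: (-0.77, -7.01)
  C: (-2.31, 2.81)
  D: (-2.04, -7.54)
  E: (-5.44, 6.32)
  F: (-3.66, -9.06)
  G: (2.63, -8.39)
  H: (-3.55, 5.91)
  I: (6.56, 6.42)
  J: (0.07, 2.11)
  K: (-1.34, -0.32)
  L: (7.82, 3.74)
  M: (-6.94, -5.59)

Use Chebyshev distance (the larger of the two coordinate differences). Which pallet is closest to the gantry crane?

Distances from (2.27, -3.77):
A: max(|0.81|, |-2.91|) = 2.91 m
B: max(|-3.04|, |-3.24|) = 3.24 m
C: max(|-4.58|, |6.58|) = 6.58 m
D: max(|-4.31|, |-3.77|) = 4.31 m
E: max(|-7.71|, |10.09|) = 10.09 m
F: max(|-5.93|, |-5.29|) = 5.93 m
G: max(|0.36|, |-4.62|) = 4.62 m
H: max(|-5.82|, |9.68|) = 9.68 m
I: max(|4.29|, |10.19|) = 10.19 m
J: max(|-2.20|, |5.88|) = 5.88 m
K: max(|-3.61|, |3.45|) = 3.61 m
L: max(|5.55|, |7.51|) = 7.51 m
M: max(|-9.21|, |-1.82|) = 9.21 m
Minimum: A at 2.91 m.

A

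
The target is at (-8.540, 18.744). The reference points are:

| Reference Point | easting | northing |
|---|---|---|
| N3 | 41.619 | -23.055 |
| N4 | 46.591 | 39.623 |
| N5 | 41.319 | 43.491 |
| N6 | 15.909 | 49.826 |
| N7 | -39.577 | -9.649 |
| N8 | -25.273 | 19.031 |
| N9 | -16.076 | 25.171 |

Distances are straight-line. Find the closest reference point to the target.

Distances from (-8.540, 18.744):
N3: √((50.159)² + (-41.799)²) = √(2515.92528 + 1747.15640) = 65.292
N4: √((55.131)² + (20.879)²) = √(3039.42716 + 435.93264) = 58.952
N5: √((49.859)² + (24.747)²) = √(2485.91988 + 612.41401) = 55.663
N6: √((24.449)² + (31.082)²) = √(597.75360 + 966.09072) = 39.545
N7: √((-31.037)² + (-28.393)²) = √(963.29537 + 806.16245) = 42.065
N8: √((-16.733)² + (0.287)²) = √(279.99329 + 0.08237) = 16.735
N9: √((-7.536)² + (6.427)²) = √(56.79130 + 41.30633) = 9.904
Minimum: N9 at 9.904.

N9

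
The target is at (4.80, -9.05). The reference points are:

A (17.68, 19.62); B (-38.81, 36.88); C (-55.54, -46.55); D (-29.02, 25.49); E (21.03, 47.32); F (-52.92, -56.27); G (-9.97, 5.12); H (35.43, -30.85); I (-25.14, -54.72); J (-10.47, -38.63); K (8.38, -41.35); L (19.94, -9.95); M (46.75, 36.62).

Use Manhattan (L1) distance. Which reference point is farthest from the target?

Distances from (4.80, -9.05):
A: |12.88| + |28.67| = 12.88 + 28.67 = 41.55
B: |-43.61| + |45.93| = 43.61 + 45.93 = 89.54
C: |-60.34| + |-37.50| = 60.34 + 37.50 = 97.84
D: |-33.82| + |34.54| = 33.82 + 34.54 = 68.36
E: |16.23| + |56.37| = 16.23 + 56.37 = 72.60
F: |-57.72| + |-47.22| = 57.72 + 47.22 = 104.94
G: |-14.77| + |14.17| = 14.77 + 14.17 = 28.94
H: |30.63| + |-21.80| = 30.63 + 21.80 = 52.43
I: |-29.94| + |-45.67| = 29.94 + 45.67 = 75.61
J: |-15.27| + |-29.58| = 15.27 + 29.58 = 44.85
K: |3.58| + |-32.30| = 3.58 + 32.30 = 35.88
L: |15.14| + |-0.90| = 15.14 + 0.90 = 16.04
M: |41.95| + |45.67| = 41.95 + 45.67 = 87.62
Maximum: F at 104.94.

F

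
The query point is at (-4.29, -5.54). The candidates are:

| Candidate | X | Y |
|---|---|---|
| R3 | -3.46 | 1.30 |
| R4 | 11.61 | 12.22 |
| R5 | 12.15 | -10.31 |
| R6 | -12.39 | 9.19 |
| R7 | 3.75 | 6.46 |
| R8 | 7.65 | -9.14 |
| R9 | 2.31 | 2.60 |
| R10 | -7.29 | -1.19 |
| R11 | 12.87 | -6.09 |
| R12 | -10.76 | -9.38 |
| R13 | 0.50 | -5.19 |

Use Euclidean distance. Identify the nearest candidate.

R13

Distances from (-4.29, -5.54):
R3: 6.89
R4: 23.84
R5: 17.12
R6: 16.81
R7: 14.44
R8: 12.47
R9: 10.48
R10: 5.28
R11: 17.17
R12: 7.52
R13: 4.80
Minimum: R13 at 4.80.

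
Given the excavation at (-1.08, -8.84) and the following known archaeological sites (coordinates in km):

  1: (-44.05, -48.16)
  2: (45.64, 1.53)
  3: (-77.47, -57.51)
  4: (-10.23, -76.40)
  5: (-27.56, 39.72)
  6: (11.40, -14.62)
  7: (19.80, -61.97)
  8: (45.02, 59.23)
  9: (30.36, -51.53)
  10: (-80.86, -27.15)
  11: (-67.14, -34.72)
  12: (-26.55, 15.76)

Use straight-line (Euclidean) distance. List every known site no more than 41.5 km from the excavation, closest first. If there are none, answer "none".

Distances from (-1.08, -8.84):
1: √((-42.97)² + (-39.32)²) = √(1846.4209 + 1546.0624) = 58.25 km
2: √((46.72)² + (10.37)²) = √(2182.7584 + 107.5369) = 47.86 km
3: √((-76.39)² + (-48.67)²) = √(5835.4321 + 2368.7689) = 90.58 km
4: √((-9.15)² + (-67.56)²) = √(83.7225 + 4564.3536) = 68.18 km
5: √((-26.48)² + (48.56)²) = √(701.1904 + 2358.0736) = 55.31 km
6: √((12.48)² + (-5.78)²) = √(155.7504 + 33.4084) = 13.75 km
7: √((20.88)² + (-53.13)²) = √(435.9744 + 2822.7969) = 57.09 km
8: √((46.10)² + (68.07)²) = √(2125.2100 + 4633.5249) = 82.21 km
9: √((31.44)² + (-42.69)²) = √(988.4736 + 1822.4361) = 53.02 km
10: √((-79.78)² + (-18.31)²) = √(6364.8484 + 335.2561) = 81.85 km
11: √((-66.06)² + (-25.88)²) = √(4363.9236 + 669.7744) = 70.95 km
12: √((-25.47)² + (24.60)²) = √(648.7209 + 605.1600) = 35.41 km
Threshold 41.5 km: 6 (13.75 km), 12 (35.41 km) are within range.

6, 12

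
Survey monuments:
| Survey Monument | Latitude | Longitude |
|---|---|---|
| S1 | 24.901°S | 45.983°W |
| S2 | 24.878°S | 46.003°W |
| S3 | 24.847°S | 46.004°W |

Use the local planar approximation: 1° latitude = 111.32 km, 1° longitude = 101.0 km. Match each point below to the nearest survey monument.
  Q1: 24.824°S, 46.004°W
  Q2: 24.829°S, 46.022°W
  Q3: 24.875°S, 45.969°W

Q1→S3; Q2→S3; Q3→S1

Q1 at 24.824°S, 46.004°W:
  S1: 8.830 km
  S2: 6.012 km
  S3: 2.560 km
  → nearest: S3 (2.560 km)
Q2 at 24.829°S, 46.022°W:
  S1: 8.931 km
  S2: 5.782 km
  S3: 2.706 km
  → nearest: S3 (2.706 km)
Q3 at 24.875°S, 45.969°W:
  S1: 3.221 km
  S2: 3.450 km
  S3: 4.713 km
  → nearest: S1 (3.221 km)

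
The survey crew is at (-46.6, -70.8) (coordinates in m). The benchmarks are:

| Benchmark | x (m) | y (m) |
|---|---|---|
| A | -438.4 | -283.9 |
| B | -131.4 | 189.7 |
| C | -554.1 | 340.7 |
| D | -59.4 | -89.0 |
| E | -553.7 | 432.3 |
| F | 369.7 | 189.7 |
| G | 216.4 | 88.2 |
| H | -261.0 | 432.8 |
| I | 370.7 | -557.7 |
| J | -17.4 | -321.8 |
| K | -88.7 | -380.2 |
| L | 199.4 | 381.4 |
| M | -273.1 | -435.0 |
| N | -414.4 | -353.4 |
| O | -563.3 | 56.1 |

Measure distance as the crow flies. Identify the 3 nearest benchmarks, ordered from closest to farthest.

D, J, B

Distances from (-46.6, -70.8):
A: √((-391.8)² + (-213.1)²) = √(153507.240 + 45411.610) = 446.0 m
B: √((-84.8)² + (260.5)²) = √(7191.040 + 67860.250) = 274.0 m
C: √((-507.5)² + (411.5)²) = √(257556.250 + 169332.250) = 653.4 m
D: √((-12.8)² + (-18.2)²) = √(163.840 + 331.240) = 22.3 m
E: √((-507.1)² + (503.1)²) = √(257150.410 + 253109.610) = 714.3 m
F: √((416.3)² + (260.5)²) = √(173305.690 + 67860.250) = 491.1 m
G: √((263.0)² + (159.0)²) = √(69169.000 + 25281.000) = 307.3 m
H: √((-214.4)² + (503.6)²) = √(45967.360 + 253612.960) = 547.3 m
I: √((417.3)² + (-486.9)²) = √(174139.290 + 237071.610) = 641.3 m
J: √((29.2)² + (-251.0)²) = √(852.640 + 63001.000) = 252.7 m
K: √((-42.1)² + (-309.4)²) = √(1772.410 + 95728.360) = 312.3 m
L: √((246.0)² + (452.2)²) = √(60516.000 + 204484.840) = 514.8 m
M: √((-226.5)² + (-364.2)²) = √(51302.250 + 132641.640) = 428.9 m
N: √((-367.8)² + (-282.6)²) = √(135276.840 + 79862.760) = 463.8 m
O: √((-516.7)² + (126.9)²) = √(266978.890 + 16103.610) = 532.1 m
Sorted: D (22.3 m) < J (252.7 m) < B (274.0 m) < G (307.3 m) < K (312.3 m) < …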